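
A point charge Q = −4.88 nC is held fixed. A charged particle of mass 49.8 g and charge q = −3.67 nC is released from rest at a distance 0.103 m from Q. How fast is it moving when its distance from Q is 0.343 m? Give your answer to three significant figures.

Only the electrostatic force acts, so mechanical energy is conserved: ½mv² = U₁ − U₂ = kQq(1/r₁ − 1/r₂).
U₁ − U₂ = (8.99×10⁹ N·m²/C²)(-4.88×10⁻⁹ C)(-3.67×10⁻⁹ C)(1/0.103 − 1/0.343) = 1.09×10⁻⁶ J.
v = √(2·1.09×10⁻⁶/0.0498) = 6.63×10⁻³ m/s.

6.63×10⁻³ m/s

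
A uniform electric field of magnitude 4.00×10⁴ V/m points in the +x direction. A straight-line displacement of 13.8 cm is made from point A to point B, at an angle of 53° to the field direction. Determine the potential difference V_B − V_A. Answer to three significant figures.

-3320 V

Only the component of displacement along E changes the potential: ΔV = −E·d·cosθ.
ΔV = −(4.00×10⁴ V/m)(0.138 m)cos53° = -3320 V.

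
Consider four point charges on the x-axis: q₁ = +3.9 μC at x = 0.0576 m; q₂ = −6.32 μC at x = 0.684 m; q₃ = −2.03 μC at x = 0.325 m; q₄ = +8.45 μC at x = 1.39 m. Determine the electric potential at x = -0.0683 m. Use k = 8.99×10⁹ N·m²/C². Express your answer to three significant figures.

2.09×10⁵ V

The total potential is the scalar sum of each charge's contribution, V = Σ kqᵢ/rᵢ.
Distances from the field point to each charge: r₁ = 0.126 m, r₂ = 0.752 m, r₃ = 0.393 m, r₄ = 1.46 m.
V = k[(3.90×10⁻⁶)/(0.126) + (-6.32×10⁻⁶)/(0.752) + (-2.03×10⁻⁶)/(0.393) + (8.45×10⁻⁶)/(1.46)] = 2.09×10⁵ V.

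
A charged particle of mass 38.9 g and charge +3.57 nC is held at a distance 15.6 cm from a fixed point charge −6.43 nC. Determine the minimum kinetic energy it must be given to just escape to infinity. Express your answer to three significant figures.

To just escape, total mechanical energy must reach zero at infinity: ½mv²_min + U = 0, so ½mv²_min = −U = |kQq|/r.
|U| = |kQq|/r = (8.99×10⁹ N·m²/C²)(6.43×10⁻⁹)(3.57×10⁻⁹)/(0.156) = 1.32×10⁻⁶ J.

1.32×10⁻⁶ J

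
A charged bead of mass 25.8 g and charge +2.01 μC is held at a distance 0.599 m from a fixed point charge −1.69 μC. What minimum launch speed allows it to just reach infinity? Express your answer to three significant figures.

To just escape, total mechanical energy must reach zero at infinity: ½mv²_min + U = 0, so ½mv²_min = −U = |kQq|/r.
|U| = |kQq|/r = (8.99×10⁹ N·m²/C²)(1.69×10⁻⁶)(2.01×10⁻⁶)/(0.599) = 0.0510 J.
v_min = √(2|U|/m) = √(2·0.0510/0.0258) = 1.99 m/s.

1.99 m/s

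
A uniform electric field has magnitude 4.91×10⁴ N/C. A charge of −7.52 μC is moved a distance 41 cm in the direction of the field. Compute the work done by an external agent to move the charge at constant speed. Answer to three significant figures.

The potential change for a displacement 41 cm in the direction of the field is ΔV = −Ed = -2.01×10⁴ V.
W_ext = qΔV = 0.151 J.

0.151 J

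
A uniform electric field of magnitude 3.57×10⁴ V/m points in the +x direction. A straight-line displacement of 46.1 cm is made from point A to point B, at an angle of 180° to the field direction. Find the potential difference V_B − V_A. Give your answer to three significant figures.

1.65×10⁴ V

Only the component of displacement along E changes the potential: ΔV = −E·d·cosθ.
ΔV = −(3.57×10⁴ V/m)(0.461 m)cos180° = 1.65×10⁴ V.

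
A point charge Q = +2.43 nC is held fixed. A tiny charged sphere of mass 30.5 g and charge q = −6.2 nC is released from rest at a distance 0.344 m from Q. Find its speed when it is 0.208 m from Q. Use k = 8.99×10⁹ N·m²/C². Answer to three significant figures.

4.11×10⁻³ m/s

Only the electrostatic force acts, so mechanical energy is conserved: ½mv² = U₁ − U₂ = kQq(1/r₁ − 1/r₂).
U₁ − U₂ = (8.99×10⁹ N·m²/C²)(2.43×10⁻⁹ C)(-6.20×10⁻⁹ C)(1/0.344 − 1/0.208) = 2.57×10⁻⁷ J.
v = √(2·2.57×10⁻⁷/0.0305) = 4.11×10⁻³ m/s.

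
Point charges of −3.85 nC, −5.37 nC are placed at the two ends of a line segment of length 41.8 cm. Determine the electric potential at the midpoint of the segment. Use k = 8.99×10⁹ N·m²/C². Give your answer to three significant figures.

-397 V

The total potential is the scalar sum of each charge's contribution, V = Σ kqᵢ/rᵢ.
Each charge is 0.209 m from the midpoint.
V = k[(-3.85×10⁻⁹)/(0.209) + (-5.37×10⁻⁹)/(0.209)] = -397 V.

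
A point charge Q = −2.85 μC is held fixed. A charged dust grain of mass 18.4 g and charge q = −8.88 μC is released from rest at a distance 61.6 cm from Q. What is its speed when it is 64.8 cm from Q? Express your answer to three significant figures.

Only the electrostatic force acts, so mechanical energy is conserved: ½mv² = U₁ − U₂ = kQq(1/r₁ − 1/r₂).
U₁ − U₂ = (8.99×10⁹ N·m²/C²)(-2.85×10⁻⁶ C)(-8.88×10⁻⁶ C)(1/0.616 − 1/0.648) = 0.0182 J.
v = √(2·0.0182/0.0184) = 1.41 m/s.

1.41 m/s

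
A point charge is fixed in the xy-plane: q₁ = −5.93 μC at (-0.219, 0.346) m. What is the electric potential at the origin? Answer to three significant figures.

The total potential is the scalar sum of each charge's contribution, V = Σ kqᵢ/rᵢ.
Distances from the field point to each charge: r₁ = 0.409 m.
V = k[(-5.93×10⁻⁶)/(0.409)] = -1.30×10⁵ V.

-1.30×10⁵ V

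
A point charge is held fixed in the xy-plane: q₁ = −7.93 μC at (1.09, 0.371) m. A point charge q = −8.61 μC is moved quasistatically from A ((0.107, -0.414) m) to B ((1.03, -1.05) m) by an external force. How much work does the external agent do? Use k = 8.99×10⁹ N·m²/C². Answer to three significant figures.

For quasistatic motion the external work equals the change in potential energy: W_ext = qΔV = q(V_B − V_A).
At A: distance to the source charge is 1.26 m; V_A = kq₁/r = -5.67×10⁴ V.
At B: distance to the source charge is 1.42 m; V_B = kq₁/r = -5.01×10⁴ V.
ΔV = V_B − V_A = 6550 V.
W_ext = qΔV = (-8.61×10⁻⁶ C)(6550 V) = -0.0564 J.

-0.0564 J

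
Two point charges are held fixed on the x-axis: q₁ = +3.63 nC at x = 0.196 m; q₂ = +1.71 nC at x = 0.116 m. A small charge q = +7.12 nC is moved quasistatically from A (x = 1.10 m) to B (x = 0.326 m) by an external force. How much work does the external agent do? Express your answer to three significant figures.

For quasistatic motion the external work equals the change in potential energy: W_ext = qΔV = q(V_B − V_A).
At A: distances to the source charges are 0.904 m, 0.984 m; V_A = Σ kqᵢ/rᵢ = 51.7 V.
At B: distances to the source charges are 0.130 m, 0.210 m; V_B = Σ kqᵢ/rᵢ = 324 V.
ΔV = V_B − V_A = 273 V.
W_ext = qΔV = (7.12×10⁻⁹ C)(273 V) = 1.94×10⁻⁶ J.

1.94×10⁻⁶ J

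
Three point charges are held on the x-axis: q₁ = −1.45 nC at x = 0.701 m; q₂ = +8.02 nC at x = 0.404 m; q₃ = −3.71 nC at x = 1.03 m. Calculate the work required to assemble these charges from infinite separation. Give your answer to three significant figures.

-6.32×10⁻⁷ J

The assembly work is the sum of pairwise potential energies, U = Σ_{i<j} kqᵢqⱼ/rᵢⱼ.
Pair separations: r₁₂ = 0.297 m, r₁₃ = 0.329 m, r₂₃ = 0.626 m.
U = (-3.52×10⁻⁷) + (1.47×10⁻⁷) + (-4.27×10⁻⁷) = -6.32×10⁻⁷ J.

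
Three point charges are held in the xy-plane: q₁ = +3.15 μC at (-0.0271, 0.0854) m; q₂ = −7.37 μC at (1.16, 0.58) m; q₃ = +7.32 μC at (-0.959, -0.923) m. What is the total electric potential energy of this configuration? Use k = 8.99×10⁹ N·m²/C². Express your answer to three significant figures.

-0.198 J

The work to assemble the configuration equals its total potential energy, U = Σ kqᵢqⱼ/rᵢⱼ over all pairs.
Pair separations: r₁₂ = 1.29 m, r₁₃ = 1.37 m, r₂₃ = 2.60 m.
U = (-0.162) + (0.151) + (-0.187) = -0.198 J.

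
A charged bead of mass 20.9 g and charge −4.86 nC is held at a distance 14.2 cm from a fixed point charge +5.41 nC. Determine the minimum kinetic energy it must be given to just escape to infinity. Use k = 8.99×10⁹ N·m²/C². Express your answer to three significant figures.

1.66×10⁻⁶ J

To just escape, total mechanical energy must reach zero at infinity: ½mv²_min + U = 0, so ½mv²_min = −U = |kQq|/r.
|U| = |kQq|/r = (8.99×10⁹ N·m²/C²)(5.41×10⁻⁹)(4.86×10⁻⁹)/(0.142) = 1.66×10⁻⁶ J.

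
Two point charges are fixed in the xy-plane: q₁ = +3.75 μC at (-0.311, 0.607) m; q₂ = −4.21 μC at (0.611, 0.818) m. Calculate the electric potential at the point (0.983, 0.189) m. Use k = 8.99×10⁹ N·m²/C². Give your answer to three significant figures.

The total potential is the scalar sum of each charge's contribution, V = Σ kqᵢ/rᵢ.
Distances from the field point to each charge: r₁ = 1.36 m, r₂ = 0.731 m.
V = k[(3.75×10⁻⁶)/(1.36) + (-4.21×10⁻⁶)/(0.731)] = -2.70×10⁴ V.

-2.70×10⁴ V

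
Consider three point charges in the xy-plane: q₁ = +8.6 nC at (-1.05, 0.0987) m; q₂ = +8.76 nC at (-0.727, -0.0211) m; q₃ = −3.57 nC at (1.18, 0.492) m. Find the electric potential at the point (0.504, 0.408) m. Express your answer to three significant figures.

62.1 V

Electric potential is a scalar, so the contributions from each charge add algebraically: V = Σ kqᵢ/rᵢ.
Distances from the field point to each charge: r₁ = 1.58 m, r₂ = 1.30 m, r₃ = 0.681 m.
V = k[(8.60×10⁻⁹)/(1.58) + (8.76×10⁻⁹)/(1.30) + (-3.57×10⁻⁹)/(0.681)] = 62.1 V.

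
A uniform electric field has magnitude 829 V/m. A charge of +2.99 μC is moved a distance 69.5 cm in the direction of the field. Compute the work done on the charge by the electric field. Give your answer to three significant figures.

1.72×10⁻³ J

The potential change for a displacement 69.5 cm in the direction of the field is ΔV = −Ed = -576 V.
W_field = −qΔV = 1.72×10⁻³ J.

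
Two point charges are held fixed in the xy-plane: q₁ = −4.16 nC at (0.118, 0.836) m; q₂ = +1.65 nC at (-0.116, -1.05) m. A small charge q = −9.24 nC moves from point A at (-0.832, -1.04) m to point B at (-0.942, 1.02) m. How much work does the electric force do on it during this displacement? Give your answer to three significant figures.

-2.87×10⁻⁷ J

The work done by the electric force is W_field = −ΔU = −q(V_B − V_A) = q(V_A − V_B).
At A: distances to the source charges are 2.10 m, 0.716 m; V_A = Σ kqᵢ/rᵢ = 2.93 V.
At B: distances to the source charges are 1.08 m, 2.23 m; V_B = Σ kqᵢ/rᵢ = -28.1 V.
ΔV = V_B − V_A = -31.0 V.
W_field = −qΔV = −(-9.24×10⁻⁹ C)(-31.0 V) = -2.87×10⁻⁷ J.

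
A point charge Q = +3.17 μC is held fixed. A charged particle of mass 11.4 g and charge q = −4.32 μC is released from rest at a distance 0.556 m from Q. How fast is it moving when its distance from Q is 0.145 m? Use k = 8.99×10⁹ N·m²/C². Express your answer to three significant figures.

Only the electrostatic force acts, so mechanical energy is conserved: ½mv² = U₁ − U₂ = kQq(1/r₁ − 1/r₂).
U₁ − U₂ = (8.99×10⁹ N·m²/C²)(3.17×10⁻⁶ C)(-4.32×10⁻⁶ C)(1/0.556 − 1/0.145) = 0.628 J.
v = √(2·0.628/0.0114) = 10.5 m/s.

10.5 m/s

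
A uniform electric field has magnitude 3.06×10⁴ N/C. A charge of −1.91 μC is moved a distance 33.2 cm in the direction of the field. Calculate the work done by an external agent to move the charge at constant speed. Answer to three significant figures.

The potential change for a displacement 33.2 cm in the direction of the field is ΔV = −Ed = -1.02×10⁴ V.
W_ext = qΔV = 0.0194 J.

0.0194 J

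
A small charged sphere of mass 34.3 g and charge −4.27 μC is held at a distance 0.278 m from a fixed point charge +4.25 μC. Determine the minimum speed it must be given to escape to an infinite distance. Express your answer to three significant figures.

To just escape, total mechanical energy must reach zero at infinity: ½mv²_min + U = 0, so ½mv²_min = −U = |kQq|/r.
|U| = |kQq|/r = (8.99×10⁹ N·m²/C²)(4.25×10⁻⁶)(4.27×10⁻⁶)/(0.278) = 0.587 J.
v_min = √(2|U|/m) = √(2·0.587/0.0343) = 5.85 m/s.

5.85 m/s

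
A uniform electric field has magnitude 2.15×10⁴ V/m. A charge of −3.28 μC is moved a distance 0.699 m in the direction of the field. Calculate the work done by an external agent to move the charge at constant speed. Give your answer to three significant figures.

The potential change for a displacement 0.699 m in the direction of the field is ΔV = −Ed = -1.50×10⁴ V.
W_ext = qΔV = 0.0493 J.

0.0493 J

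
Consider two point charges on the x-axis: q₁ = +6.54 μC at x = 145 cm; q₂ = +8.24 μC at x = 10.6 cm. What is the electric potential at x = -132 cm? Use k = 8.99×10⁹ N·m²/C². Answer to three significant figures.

The total potential is the scalar sum of each charge's contribution, V = Σ kqᵢ/rᵢ.
Distances from the field point to each charge: r₁ = 2.77 m, r₂ = 1.43 m.
V = k[(6.54×10⁻⁶)/(2.77) + (8.24×10⁻⁶)/(1.43)] = 7.32×10⁴ V.

7.32×10⁴ V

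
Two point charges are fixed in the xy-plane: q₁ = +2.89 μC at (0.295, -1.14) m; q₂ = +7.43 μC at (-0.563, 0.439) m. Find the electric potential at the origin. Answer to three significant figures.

1.16×10⁵ V

The total potential is the scalar sum of each charge's contribution, V = Σ kqᵢ/rᵢ.
Distances from the field point to each charge: r₁ = 1.18 m, r₂ = 0.714 m.
V = k[(2.89×10⁻⁶)/(1.18) + (7.43×10⁻⁶)/(0.714)] = 1.16×10⁵ V.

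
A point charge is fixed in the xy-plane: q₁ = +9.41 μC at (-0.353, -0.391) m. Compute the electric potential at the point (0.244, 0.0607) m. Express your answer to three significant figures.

1.13×10⁵ V

The total potential is the scalar sum of each charge's contribution, V = Σ kqᵢ/rᵢ.
Distances from the field point to each charge: r₁ = 0.749 m.
V = k[(9.41×10⁻⁶)/(0.749)] = 1.13×10⁵ V.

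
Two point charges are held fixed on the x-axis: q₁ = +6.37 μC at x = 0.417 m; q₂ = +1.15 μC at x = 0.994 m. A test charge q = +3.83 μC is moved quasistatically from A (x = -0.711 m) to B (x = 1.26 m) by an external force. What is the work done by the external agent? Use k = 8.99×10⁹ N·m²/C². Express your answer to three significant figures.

0.191 J

For quasistatic motion the external work equals the change in potential energy: W_ext = qΔV = q(V_B − V_A).
At A: distances to the source charges are 1.13 m, 1.71 m; V_A = Σ kqᵢ/rᵢ = 5.68×10⁴ V.
At B: distances to the source charges are 0.843 m, 0.266 m; V_B = Σ kqᵢ/rᵢ = 1.07×10⁵ V.
ΔV = V_B − V_A = 5.00×10⁴ V.
W_ext = qΔV = (3.83×10⁻⁶ C)(5.00×10⁴ V) = 0.191 J.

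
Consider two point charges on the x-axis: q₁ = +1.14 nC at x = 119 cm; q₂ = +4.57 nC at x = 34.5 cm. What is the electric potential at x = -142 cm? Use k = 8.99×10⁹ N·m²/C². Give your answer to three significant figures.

Electric potential is a scalar, so the contributions from each charge add algebraically: V = Σ kqᵢ/rᵢ.
Distances from the field point to each charge: r₁ = 2.61 m, r₂ = 1.76 m.
V = k[(1.14×10⁻⁹)/(2.61) + (4.57×10⁻⁹)/(1.76)] = 27.2 V.

27.2 V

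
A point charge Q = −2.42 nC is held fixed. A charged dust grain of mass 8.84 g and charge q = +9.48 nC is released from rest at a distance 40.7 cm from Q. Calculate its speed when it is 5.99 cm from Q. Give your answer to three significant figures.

0.0258 m/s

Only the electrostatic force acts, so mechanical energy is conserved: ½mv² = U₁ − U₂ = kQq(1/r₁ − 1/r₂).
U₁ − U₂ = (8.99×10⁹ N·m²/C²)(-2.42×10⁻⁹ C)(9.48×10⁻⁹ C)(1/0.407 − 1/0.0599) = 2.94×10⁻⁶ J.
v = √(2·2.94×10⁻⁶/8.84×10⁻³) = 0.0258 m/s.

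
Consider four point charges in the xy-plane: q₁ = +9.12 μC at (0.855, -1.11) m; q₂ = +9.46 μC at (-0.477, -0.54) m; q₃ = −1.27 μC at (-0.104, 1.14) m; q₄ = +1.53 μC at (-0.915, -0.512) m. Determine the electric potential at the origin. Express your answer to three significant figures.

1.80×10⁵ V

The total potential is the scalar sum of each charge's contribution, V = Σ kqᵢ/rᵢ.
Distances from the field point to each charge: r₁ = 1.40 m, r₂ = 0.721 m, r₃ = 1.14 m, r₄ = 1.05 m.
V = k[(9.12×10⁻⁶)/(1.40) + (9.46×10⁻⁶)/(0.721) + (-1.27×10⁻⁶)/(1.14) + (1.53×10⁻⁶)/(1.05)] = 1.80×10⁵ V.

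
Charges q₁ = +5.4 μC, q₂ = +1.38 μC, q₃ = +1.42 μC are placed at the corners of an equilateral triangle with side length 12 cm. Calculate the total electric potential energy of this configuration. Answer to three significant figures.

1.28 J

The assembly work is the sum of pairwise potential energies, U = Σ_{i<j} kqᵢqⱼ/rᵢⱼ.
All three pair separations equal the side length, 0.120 m.
U = (0.558) + (0.574) + (0.147) = 1.28 J.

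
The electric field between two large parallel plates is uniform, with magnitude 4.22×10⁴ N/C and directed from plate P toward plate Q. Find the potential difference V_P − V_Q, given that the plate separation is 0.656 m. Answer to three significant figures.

2.77×10⁴ V

In a uniform field, potential decreases in the direction of E: ΔV = −E·d for a displacement d parallel to E.
Going from Q to P is a displacement of 0.656 m opposite to the field, so V_P − V_Q = +Ed = 2.77×10⁴ V.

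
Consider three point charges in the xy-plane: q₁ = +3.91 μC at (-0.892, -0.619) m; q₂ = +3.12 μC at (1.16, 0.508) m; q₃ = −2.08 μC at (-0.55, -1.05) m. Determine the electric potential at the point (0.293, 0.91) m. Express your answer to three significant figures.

3.88×10⁴ V

The total potential is the scalar sum of each charge's contribution, V = Σ kqᵢ/rᵢ.
Distances from the field point to each charge: r₁ = 1.93 m, r₂ = 0.956 m, r₃ = 2.13 m.
V = k[(3.91×10⁻⁶)/(1.93) + (3.12×10⁻⁶)/(0.956) + (-2.08×10⁻⁶)/(2.13)] = 3.88×10⁴ V.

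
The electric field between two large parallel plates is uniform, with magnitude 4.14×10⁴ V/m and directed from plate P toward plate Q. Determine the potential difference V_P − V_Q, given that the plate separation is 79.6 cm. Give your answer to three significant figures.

In a uniform field, potential decreases in the direction of E: ΔV = −E·d for a displacement d parallel to E.
Going from Q to P is a displacement of 79.6 cm opposite to the field, so V_P − V_Q = +Ed = 3.30×10⁴ V.

3.30×10⁴ V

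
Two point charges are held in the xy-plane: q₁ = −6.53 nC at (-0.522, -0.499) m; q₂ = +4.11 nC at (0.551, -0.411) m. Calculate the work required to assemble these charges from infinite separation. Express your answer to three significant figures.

-2.24×10⁻⁷ J

The work to assemble the configuration equals its total potential energy, U = Σ kqᵢqⱼ/rᵢⱼ over all pairs.
Pair separations: r₁₂ = 1.08 m.
U = (-2.24×10⁻⁷) = -2.24×10⁻⁷ J.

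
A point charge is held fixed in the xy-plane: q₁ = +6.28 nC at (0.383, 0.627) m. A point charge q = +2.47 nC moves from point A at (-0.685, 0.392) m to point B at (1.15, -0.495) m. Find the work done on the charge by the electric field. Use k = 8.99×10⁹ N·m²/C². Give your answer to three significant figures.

2.49×10⁻⁸ J

The work done by the electric force is W_field = −ΔU = −q(V_B − V_A) = q(V_A − V_B).
At A: distance to the source charge is 1.09 m; V_A = kq₁/r = 51.6 V.
At B: distance to the source charge is 1.36 m; V_B = kq₁/r = 41.5 V.
ΔV = V_B − V_A = -10.1 V.
W_field = −qΔV = −(2.47×10⁻⁹ C)(-10.1 V) = 2.49×10⁻⁸ J.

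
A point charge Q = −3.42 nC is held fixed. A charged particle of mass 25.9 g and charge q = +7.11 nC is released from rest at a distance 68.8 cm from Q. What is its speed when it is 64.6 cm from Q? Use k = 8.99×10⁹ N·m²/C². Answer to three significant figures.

Only the electrostatic force acts, so mechanical energy is conserved: ½mv² = U₁ − U₂ = kQq(1/r₁ − 1/r₂).
U₁ − U₂ = (8.99×10⁹ N·m²/C²)(-3.42×10⁻⁹ C)(7.11×10⁻⁹ C)(1/0.688 − 1/0.646) = 2.07×10⁻⁸ J.
v = √(2·2.07×10⁻⁸/0.0259) = 1.26×10⁻³ m/s.

1.26×10⁻³ m/s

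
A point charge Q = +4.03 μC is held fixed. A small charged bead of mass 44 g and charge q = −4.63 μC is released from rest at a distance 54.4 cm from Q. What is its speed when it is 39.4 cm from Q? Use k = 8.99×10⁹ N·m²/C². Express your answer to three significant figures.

Only the electrostatic force acts, so mechanical energy is conserved: ½mv² = U₁ − U₂ = kQq(1/r₁ − 1/r₂).
U₁ − U₂ = (8.99×10⁹ N·m²/C²)(4.03×10⁻⁶ C)(-4.63×10⁻⁶ C)(1/0.544 − 1/0.394) = 0.117 J.
v = √(2·0.117/0.0440) = 2.31 m/s.

2.31 m/s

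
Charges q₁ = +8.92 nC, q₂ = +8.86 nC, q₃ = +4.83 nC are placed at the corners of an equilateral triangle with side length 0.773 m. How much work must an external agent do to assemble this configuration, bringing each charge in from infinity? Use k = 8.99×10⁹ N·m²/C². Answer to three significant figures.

1.92×10⁻⁶ J

The work to assemble the configuration equals its total potential energy, U = Σ kqᵢqⱼ/rᵢⱼ over all pairs.
All three pair separations equal the side length, 0.773 m.
U = (9.19×10⁻⁷) + (5.01×10⁻⁷) + (4.98×10⁻⁷) = 1.92×10⁻⁶ J.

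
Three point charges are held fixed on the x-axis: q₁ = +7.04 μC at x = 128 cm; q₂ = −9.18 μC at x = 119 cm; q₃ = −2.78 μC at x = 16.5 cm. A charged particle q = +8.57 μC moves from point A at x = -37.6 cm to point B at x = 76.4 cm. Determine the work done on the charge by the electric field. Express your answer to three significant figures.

0.447 J

The work done by the electric force is W_field = −ΔU = −q(V_B − V_A) = q(V_A − V_B).
At A: distances to the source charges are 1.66 m, 1.57 m, 0.541 m; V_A = Σ kqᵢ/rᵢ = -6.07×10⁴ V.
At B: distances to the source charges are 0.516 m, 0.426 m, 0.599 m; V_B = Σ kqᵢ/rᵢ = -1.13×10⁵ V.
ΔV = V_B − V_A = -5.21×10⁴ V.
W_field = −qΔV = −(8.57×10⁻⁶ C)(-5.21×10⁴ V) = 0.447 J.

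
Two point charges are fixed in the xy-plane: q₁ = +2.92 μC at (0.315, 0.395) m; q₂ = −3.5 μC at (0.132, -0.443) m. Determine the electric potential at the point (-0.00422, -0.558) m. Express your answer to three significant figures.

-1.50×10⁵ V

Electric potential is a scalar, so the contributions from each charge add algebraically: V = Σ kqᵢ/rᵢ.
Distances from the field point to each charge: r₁ = 1.01 m, r₂ = 0.178 m.
V = k[(2.92×10⁻⁶)/(1.01) + (-3.50×10⁻⁶)/(0.178)] = -1.50×10⁵ V.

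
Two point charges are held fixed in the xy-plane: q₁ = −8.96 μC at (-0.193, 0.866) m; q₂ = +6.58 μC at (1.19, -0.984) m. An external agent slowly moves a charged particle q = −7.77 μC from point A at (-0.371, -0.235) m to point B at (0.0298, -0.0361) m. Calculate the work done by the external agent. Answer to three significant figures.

For quasistatic motion the external work equals the change in potential energy: W_ext = qΔV = q(V_B − V_A).
At A: distances to the source charges are 1.12 m, 1.73 m; V_A = Σ kqᵢ/rᵢ = -3.81×10⁴ V.
At B: distances to the source charges are 0.929 m, 1.50 m; V_B = Σ kqᵢ/rᵢ = -4.72×10⁴ V.
ΔV = V_B − V_A = -9150 V.
W_ext = qΔV = (-7.77×10⁻⁶ C)(-9150 V) = 0.0711 J.

0.0711 J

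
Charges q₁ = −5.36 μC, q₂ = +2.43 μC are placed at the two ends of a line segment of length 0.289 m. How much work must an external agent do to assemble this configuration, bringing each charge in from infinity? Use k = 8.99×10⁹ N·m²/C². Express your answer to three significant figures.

-0.405 J

The work to assemble the configuration equals its total potential energy, U = Σ kqᵢqⱼ/rᵢⱼ over all pairs.
The separation is r = 0.289 m.
U = (-0.405) = -0.405 J.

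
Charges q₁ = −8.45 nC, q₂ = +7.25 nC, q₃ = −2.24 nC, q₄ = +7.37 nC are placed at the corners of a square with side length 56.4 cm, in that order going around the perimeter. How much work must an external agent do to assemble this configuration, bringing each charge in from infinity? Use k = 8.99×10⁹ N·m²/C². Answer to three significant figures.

The assembly work is the sum of pairwise potential energies, U = Σ_{i<j} kqᵢqⱼ/rᵢⱼ.
The four side pairs have separation 0.564 m and the two diagonal pairs 0.798 m.
Summing all 6 pair terms gives U = -1.68×10⁻⁶ J.

-1.68×10⁻⁶ J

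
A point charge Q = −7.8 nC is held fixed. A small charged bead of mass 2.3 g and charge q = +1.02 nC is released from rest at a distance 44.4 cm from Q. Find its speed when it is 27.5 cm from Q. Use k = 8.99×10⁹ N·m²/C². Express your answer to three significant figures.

9.28×10⁻³ m/s

Only the electrostatic force acts, so mechanical energy is conserved: ½mv² = U₁ − U₂ = kQq(1/r₁ − 1/r₂).
U₁ − U₂ = (8.99×10⁹ N·m²/C²)(-7.80×10⁻⁹ C)(1.02×10⁻⁹ C)(1/0.444 − 1/0.275) = 9.90×10⁻⁸ J.
v = √(2·9.90×10⁻⁸/2.30×10⁻³) = 9.28×10⁻³ m/s.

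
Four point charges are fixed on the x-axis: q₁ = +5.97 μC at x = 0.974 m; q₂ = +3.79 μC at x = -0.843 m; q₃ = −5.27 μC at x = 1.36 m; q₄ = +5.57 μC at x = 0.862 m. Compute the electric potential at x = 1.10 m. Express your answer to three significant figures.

The total potential is the scalar sum of each charge's contribution, V = Σ kqᵢ/rᵢ.
Distances from the field point to each charge: r₁ = 0.126 m, r₂ = 1.94 m, r₃ = 0.260 m, r₄ = 0.238 m.
V = k[(5.97×10⁻⁶)/(0.126) + (3.79×10⁻⁶)/(1.94) + (-5.27×10⁻⁶)/(0.260) + (5.57×10⁻⁶)/(0.238)] = 4.72×10⁵ V.

4.72×10⁵ V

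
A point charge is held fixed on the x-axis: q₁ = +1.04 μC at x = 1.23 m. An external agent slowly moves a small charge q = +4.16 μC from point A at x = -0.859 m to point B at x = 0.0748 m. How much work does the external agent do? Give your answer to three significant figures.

0.0151 J

For quasistatic motion the external work equals the change in potential energy: W_ext = qΔV = q(V_B − V_A).
At A: distance to the source charge is 2.09 m; V_A = kq₁/r = 4480 V.
At B: distance to the source charge is 1.16 m; V_B = kq₁/r = 8090 V.
ΔV = V_B − V_A = 3620 V.
W_ext = qΔV = (4.16×10⁻⁶ C)(3620 V) = 0.0151 J.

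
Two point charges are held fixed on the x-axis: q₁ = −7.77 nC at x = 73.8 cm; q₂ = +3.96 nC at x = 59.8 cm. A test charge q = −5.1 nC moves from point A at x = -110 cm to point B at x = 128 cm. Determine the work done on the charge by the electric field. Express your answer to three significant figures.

-3.04×10⁻⁷ J

The work done by the electric force is W_field = −ΔU = −q(V_B − V_A) = q(V_A − V_B).
At A: distances to the source charges are 1.84 m, 1.70 m; V_A = Σ kqᵢ/rᵢ = -17.0 V.
At B: distances to the source charges are 0.542 m, 0.682 m; V_B = Σ kqᵢ/rᵢ = -76.7 V.
ΔV = V_B − V_A = -59.6 V.
W_field = −qΔV = −(-5.10×10⁻⁹ C)(-59.6 V) = -3.04×10⁻⁷ J.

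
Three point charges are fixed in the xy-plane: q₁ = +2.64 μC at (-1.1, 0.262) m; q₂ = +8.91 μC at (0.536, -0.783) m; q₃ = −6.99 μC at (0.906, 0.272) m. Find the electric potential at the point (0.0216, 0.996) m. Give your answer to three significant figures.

5980 V

Electric potential is a scalar, so the contributions from each charge add algebraically: V = Σ kqᵢ/rᵢ.
Distances from the field point to each charge: r₁ = 1.34 m, r₂ = 1.85 m, r₃ = 1.14 m.
V = k[(2.64×10⁻⁶)/(1.34) + (8.91×10⁻⁶)/(1.85) + (-6.99×10⁻⁶)/(1.14)] = 5980 V.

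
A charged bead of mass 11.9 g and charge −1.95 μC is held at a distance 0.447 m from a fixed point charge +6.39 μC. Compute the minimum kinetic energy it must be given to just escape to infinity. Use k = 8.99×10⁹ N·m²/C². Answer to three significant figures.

0.251 J

To just escape, total mechanical energy must reach zero at infinity: ½mv²_min + U = 0, so ½mv²_min = −U = |kQq|/r.
|U| = |kQq|/r = (8.99×10⁹ N·m²/C²)(6.39×10⁻⁶)(1.95×10⁻⁶)/(0.447) = 0.251 J.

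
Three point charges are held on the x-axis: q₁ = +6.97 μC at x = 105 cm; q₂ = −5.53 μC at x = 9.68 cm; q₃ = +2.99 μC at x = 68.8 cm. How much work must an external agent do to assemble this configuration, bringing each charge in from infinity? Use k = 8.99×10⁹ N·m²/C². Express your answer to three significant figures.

-0.0974 J

The work to assemble the configuration equals its total potential energy, U = Σ kqᵢqⱼ/rᵢⱼ over all pairs.
Pair separations: r₁₂ = 0.953 m, r₁₃ = 0.362 m, r₂₃ = 0.591 m.
U = (-0.364) + (0.518) + (-0.251) = -0.0974 J.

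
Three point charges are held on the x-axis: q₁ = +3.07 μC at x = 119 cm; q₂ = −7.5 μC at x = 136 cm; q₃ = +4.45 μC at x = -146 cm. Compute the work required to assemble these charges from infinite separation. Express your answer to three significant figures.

-1.28 J

The work to assemble the configuration equals its total potential energy, U = Σ kqᵢqⱼ/rᵢⱼ over all pairs.
Pair separations: r₁₂ = 0.170 m, r₁₃ = 2.65 m, r₂₃ = 2.82 m.
U = (-1.22) + (0.0463) + (-0.106) = -1.28 J.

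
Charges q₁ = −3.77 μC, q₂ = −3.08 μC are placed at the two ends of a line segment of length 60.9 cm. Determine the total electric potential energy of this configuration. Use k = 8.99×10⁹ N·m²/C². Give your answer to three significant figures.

The assembly work is the sum of pairwise potential energies, U = Σ_{i<j} kqᵢqⱼ/rᵢⱼ.
The separation is r = 0.609 m.
U = (0.171) = 0.171 J.

0.171 J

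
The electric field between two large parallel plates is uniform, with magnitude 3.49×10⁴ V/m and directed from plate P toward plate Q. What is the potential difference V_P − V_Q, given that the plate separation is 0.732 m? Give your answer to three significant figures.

In a uniform field, potential decreases in the direction of E: ΔV = −E·d for a displacement d parallel to E.
Going from Q to P is a displacement of 0.732 m opposite to the field, so V_P − V_Q = +Ed = 2.55×10⁴ V.

2.55×10⁴ V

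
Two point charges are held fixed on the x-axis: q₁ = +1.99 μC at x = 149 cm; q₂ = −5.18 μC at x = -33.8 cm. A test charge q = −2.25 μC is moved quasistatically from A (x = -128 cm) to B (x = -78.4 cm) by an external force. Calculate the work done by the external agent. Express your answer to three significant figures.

0.121 J

For quasistatic motion the external work equals the change in potential energy: W_ext = qΔV = q(V_B − V_A).
At A: distances to the source charges are 2.77 m, 0.942 m; V_A = Σ kqᵢ/rᵢ = -4.30×10⁴ V.
At B: distances to the source charges are 2.27 m, 0.446 m; V_B = Σ kqᵢ/rᵢ = -9.65×10⁴ V.
ΔV = V_B − V_A = -5.36×10⁴ V.
W_ext = qΔV = (-2.25×10⁻⁶ C)(-5.36×10⁴ V) = 0.121 J.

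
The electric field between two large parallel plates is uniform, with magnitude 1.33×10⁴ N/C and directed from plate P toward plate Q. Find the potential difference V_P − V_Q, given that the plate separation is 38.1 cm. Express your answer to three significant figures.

In a uniform field, potential decreases in the direction of E: ΔV = −E·d for a displacement d parallel to E.
Going from Q to P is a displacement of 38.1 cm opposite to the field, so V_P − V_Q = +Ed = 5070 V.

5070 V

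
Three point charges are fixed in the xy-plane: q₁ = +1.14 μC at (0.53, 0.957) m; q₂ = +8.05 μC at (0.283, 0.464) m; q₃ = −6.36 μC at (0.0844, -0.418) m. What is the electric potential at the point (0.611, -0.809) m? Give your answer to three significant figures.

The total potential is the scalar sum of each charge's contribution, V = Σ kqᵢ/rᵢ.
Distances from the field point to each charge: r₁ = 1.77 m, r₂ = 1.31 m, r₃ = 0.656 m.
V = k[(1.14×10⁻⁶)/(1.77) + (8.05×10⁻⁶)/(1.31) + (-6.36×10⁻⁶)/(0.656)] = -2.63×10⁴ V.

-2.63×10⁴ V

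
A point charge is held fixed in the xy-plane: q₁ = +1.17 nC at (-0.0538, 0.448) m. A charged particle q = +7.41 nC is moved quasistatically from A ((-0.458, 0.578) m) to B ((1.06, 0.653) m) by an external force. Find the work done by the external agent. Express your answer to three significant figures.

-1.15×10⁻⁷ J

For quasistatic motion the external work equals the change in potential energy: W_ext = qΔV = q(V_B − V_A).
At A: distance to the source charge is 0.425 m; V_A = kq₁/r = 24.8 V.
At B: distance to the source charge is 1.13 m; V_B = kq₁/r = 9.29 V.
ΔV = V_B − V_A = -15.5 V.
W_ext = qΔV = (7.41×10⁻⁹ C)(-15.5 V) = -1.15×10⁻⁷ J.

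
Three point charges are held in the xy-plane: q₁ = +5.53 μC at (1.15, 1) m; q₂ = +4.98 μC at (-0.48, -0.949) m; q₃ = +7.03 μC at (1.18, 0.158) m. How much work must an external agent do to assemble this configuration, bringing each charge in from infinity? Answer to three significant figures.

0.670 J

The assembly work is the sum of pairwise potential energies, U = Σ_{i<j} kqᵢqⱼ/rᵢⱼ.
Pair separations: r₁₂ = 2.54 m, r₁₃ = 0.843 m, r₂₃ = 2.00 m.
U = (0.0974) + (0.415) + (0.158) = 0.670 J.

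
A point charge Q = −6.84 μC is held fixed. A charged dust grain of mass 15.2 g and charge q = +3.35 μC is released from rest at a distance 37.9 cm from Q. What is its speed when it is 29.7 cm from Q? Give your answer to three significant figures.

4.44 m/s

Only the electrostatic force acts, so mechanical energy is conserved: ½mv² = U₁ − U₂ = kQq(1/r₁ − 1/r₂).
U₁ − U₂ = (8.99×10⁹ N·m²/C²)(-6.84×10⁻⁶ C)(3.35×10⁻⁶ C)(1/0.379 − 1/0.297) = 0.150 J.
v = √(2·0.150/0.0152) = 4.44 m/s.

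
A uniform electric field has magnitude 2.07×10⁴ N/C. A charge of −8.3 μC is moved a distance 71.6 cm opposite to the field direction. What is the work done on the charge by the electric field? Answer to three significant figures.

0.123 J

The potential change for a displacement 71.6 cm opposite to the field direction is ΔV = +Ed = 1.48×10⁴ V.
W_field = −qΔV = 0.123 J.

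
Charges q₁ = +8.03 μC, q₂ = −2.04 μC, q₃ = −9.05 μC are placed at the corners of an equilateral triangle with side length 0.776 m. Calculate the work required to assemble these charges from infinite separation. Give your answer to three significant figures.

-0.818 J

The assembly work is the sum of pairwise potential energies, U = Σ_{i<j} kqᵢqⱼ/rᵢⱼ.
All three pair separations equal the side length, 0.776 m.
U = (-0.190) + (-0.842) + (0.214) = -0.818 J.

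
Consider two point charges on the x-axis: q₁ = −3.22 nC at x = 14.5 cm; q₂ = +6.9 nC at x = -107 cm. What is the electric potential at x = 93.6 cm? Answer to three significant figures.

Electric potential is a scalar, so the contributions from each charge add algebraically: V = Σ kqᵢ/rᵢ.
Distances from the field point to each charge: r₁ = 0.791 m, r₂ = 2.01 m.
V = k[(-3.22×10⁻⁹)/(0.791) + (6.90×10⁻⁹)/(2.01)] = -5.67 V.

-5.67 V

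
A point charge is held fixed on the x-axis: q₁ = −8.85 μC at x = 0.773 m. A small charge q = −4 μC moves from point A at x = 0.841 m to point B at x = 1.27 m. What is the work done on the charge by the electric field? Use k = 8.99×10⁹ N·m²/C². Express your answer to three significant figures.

4.04 J

The work done by the electric force is W_field = −ΔU = −q(V_B − V_A) = q(V_A − V_B).
At A: distance to the source charge is 0.0680 m; V_A = kq₁/r = -1.17×10⁶ V.
At B: distance to the source charge is 0.497 m; V_B = kq₁/r = -1.60×10⁵ V.
ΔV = V_B − V_A = 1.01×10⁶ V.
W_field = −qΔV = −(-4.00×10⁻⁶ C)(1.01×10⁶ V) = 4.04 J.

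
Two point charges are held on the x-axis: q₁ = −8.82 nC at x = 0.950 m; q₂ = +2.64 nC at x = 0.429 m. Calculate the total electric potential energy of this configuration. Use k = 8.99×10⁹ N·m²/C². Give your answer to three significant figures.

-4.02×10⁻⁷ J

The work to assemble the configuration equals its total potential energy, U = Σ kqᵢqⱼ/rᵢⱼ over all pairs.
Pair separations: r₁₂ = 0.521 m.
U = (-4.02×10⁻⁷) = -4.02×10⁻⁷ J.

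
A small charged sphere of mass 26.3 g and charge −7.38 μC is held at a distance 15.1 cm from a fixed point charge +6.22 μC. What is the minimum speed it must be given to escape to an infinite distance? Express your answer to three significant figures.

To just escape, total mechanical energy must reach zero at infinity: ½mv²_min + U = 0, so ½mv²_min = −U = |kQq|/r.
|U| = |kQq|/r = (8.99×10⁹ N·m²/C²)(6.22×10⁻⁶)(7.38×10⁻⁶)/(0.151) = 2.73 J.
v_min = √(2|U|/m) = √(2·2.73/0.0263) = 14.4 m/s.

14.4 m/s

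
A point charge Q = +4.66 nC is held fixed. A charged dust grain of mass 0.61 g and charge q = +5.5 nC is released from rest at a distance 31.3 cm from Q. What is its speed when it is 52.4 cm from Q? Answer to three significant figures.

0.0312 m/s

Only the electrostatic force acts, so mechanical energy is conserved: ½mv² = U₁ − U₂ = kQq(1/r₁ − 1/r₂).
U₁ − U₂ = (8.99×10⁹ N·m²/C²)(4.66×10⁻⁹ C)(5.50×10⁻⁹ C)(1/0.313 − 1/0.524) = 2.96×10⁻⁷ J.
v = √(2·2.96×10⁻⁷/6.10×10⁻⁴) = 0.0312 m/s.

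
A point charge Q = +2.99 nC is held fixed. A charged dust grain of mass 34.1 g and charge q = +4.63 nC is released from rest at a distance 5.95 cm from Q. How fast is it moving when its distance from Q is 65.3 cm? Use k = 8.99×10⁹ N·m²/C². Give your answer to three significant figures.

Only the electrostatic force acts, so mechanical energy is conserved: ½mv² = U₁ − U₂ = kQq(1/r₁ − 1/r₂).
U₁ − U₂ = (8.99×10⁹ N·m²/C²)(2.99×10⁻⁹ C)(4.63×10⁻⁹ C)(1/0.0595 − 1/0.653) = 1.90×10⁻⁶ J.
v = √(2·1.90×10⁻⁶/0.0341) = 0.0106 m/s.

0.0106 m/s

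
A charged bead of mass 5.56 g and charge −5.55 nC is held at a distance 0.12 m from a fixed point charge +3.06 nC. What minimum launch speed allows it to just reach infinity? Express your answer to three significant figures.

To just escape, total mechanical energy must reach zero at infinity: ½mv²_min + U = 0, so ½mv²_min = −U = |kQq|/r.
|U| = |kQq|/r = (8.99×10⁹ N·m²/C²)(3.06×10⁻⁹)(5.55×10⁻⁹)/(0.120) = 1.27×10⁻⁶ J.
v_min = √(2|U|/m) = √(2·1.27×10⁻⁶/5.56×10⁻³) = 0.0214 m/s.

0.0214 m/s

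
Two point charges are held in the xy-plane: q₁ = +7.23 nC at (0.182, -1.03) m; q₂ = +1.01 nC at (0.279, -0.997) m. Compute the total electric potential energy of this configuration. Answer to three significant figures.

The work to assemble the configuration equals its total potential energy, U = Σ kqᵢqⱼ/rᵢⱼ over all pairs.
Pair separations: r₁₂ = 0.102 m.
U = (6.41×10⁻⁷) = 6.41×10⁻⁷ J.

6.41×10⁻⁷ J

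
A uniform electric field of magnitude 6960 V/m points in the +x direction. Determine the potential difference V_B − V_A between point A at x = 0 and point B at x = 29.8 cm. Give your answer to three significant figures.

In a uniform field, potential decreases in the direction of E: V_B − V_A = −E·Δx.
V_B − V_A = −(6960 V/m)(0.298 m) = -2070 V.

-2070 V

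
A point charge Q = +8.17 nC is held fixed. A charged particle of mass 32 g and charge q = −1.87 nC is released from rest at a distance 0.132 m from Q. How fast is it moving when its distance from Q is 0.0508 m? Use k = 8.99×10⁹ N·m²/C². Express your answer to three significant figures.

0.0102 m/s

Only the electrostatic force acts, so mechanical energy is conserved: ½mv² = U₁ − U₂ = kQq(1/r₁ − 1/r₂).
U₁ − U₂ = (8.99×10⁹ N·m²/C²)(8.17×10⁻⁹ C)(-1.87×10⁻⁹ C)(1/0.132 − 1/0.0508) = 1.66×10⁻⁶ J.
v = √(2·1.66×10⁻⁶/0.0320) = 0.0102 m/s.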